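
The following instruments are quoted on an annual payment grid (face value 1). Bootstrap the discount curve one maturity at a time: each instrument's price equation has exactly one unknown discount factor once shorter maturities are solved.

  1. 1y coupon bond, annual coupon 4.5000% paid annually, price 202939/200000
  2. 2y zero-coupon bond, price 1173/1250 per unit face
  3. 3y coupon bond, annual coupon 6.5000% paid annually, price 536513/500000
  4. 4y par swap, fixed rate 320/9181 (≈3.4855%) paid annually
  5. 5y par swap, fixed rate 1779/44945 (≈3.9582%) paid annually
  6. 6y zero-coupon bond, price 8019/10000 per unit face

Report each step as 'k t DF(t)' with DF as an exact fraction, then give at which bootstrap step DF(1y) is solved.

step 1 [1y] bond c/1=9/200: DF=(202939/200000 − 9/200·(0))/(1+9/200) = 971/1000 ≈ 0.971000
step 2 [2y] zero: DF = P = 1173/1250 ≈ 0.938400
step 3 [3y] bond c/1=13/200: DF=(536513/500000 − 13/200·(0.971000+0.938400))/(1+13/200) = 891/1000 ≈ 0.891000
step 4 [4y] swap r/1=320/9181: DF=(1 − 320/9181·(0.971000+0.938400+0.891000))/(1+320/9181) = 109/125 ≈ 0.872000
step 5 [5y] swap r/1=1779/44945: DF=(1 − 1779/44945·(0.971000+0.938400+0.891000+0.872000))/(1+1779/44945) = 8221/10000 ≈ 0.822100
step 6 [6y] zero: DF = P = 8019/10000 ≈ 0.801900

1 1 971/1000
2 2 1173/1250
3 3 891/1000
4 4 109/125
5 5 8221/10000
6 6 8019/10000
DF(1y) is solved at step 1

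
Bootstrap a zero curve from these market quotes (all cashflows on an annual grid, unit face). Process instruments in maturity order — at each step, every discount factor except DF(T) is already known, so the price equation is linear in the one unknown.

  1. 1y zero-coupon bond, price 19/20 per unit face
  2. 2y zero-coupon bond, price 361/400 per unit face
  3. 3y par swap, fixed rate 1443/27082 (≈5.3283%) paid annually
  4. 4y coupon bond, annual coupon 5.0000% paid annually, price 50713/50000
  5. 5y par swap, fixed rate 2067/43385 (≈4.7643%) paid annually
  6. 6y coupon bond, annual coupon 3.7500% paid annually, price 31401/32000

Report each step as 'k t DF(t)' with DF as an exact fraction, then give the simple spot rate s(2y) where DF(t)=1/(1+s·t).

1 1 19/20
2 2 361/400
3 3 8557/10000
4 4 837/1000
5 5 7933/10000
6 6 789/1000
s(2y) = (1/(361/400) − 1)/(2) = 39/722 ≈ 5.4017%

step 1 [1y] zero: DF = P = 19/20 ≈ 0.950000
step 2 [2y] zero: DF = P = 361/400 ≈ 0.902500
step 3 [3y] swap r/1=1443/27082: DF=(1 − 1443/27082·(0.950000+0.902500))/(1+1443/27082) = 8557/10000 ≈ 0.855700
step 4 [4y] bond c/1=1/20: DF=(50713/50000 − 1/20·(0.950000+0.902500+0.855700))/(1+1/20) = 837/1000 ≈ 0.837000
step 5 [5y] swap r/1=2067/43385: DF=(1 − 2067/43385·(0.950000+0.902500+0.855700+0.837000))/(1+2067/43385) = 7933/10000 ≈ 0.793300
step 6 [6y] bond c/1=3/80: DF=(31401/32000 − 3/80·(0.950000+0.902500+0.855700+0.837000+0.793300))/(1+3/80) = 789/1000 ≈ 0.789000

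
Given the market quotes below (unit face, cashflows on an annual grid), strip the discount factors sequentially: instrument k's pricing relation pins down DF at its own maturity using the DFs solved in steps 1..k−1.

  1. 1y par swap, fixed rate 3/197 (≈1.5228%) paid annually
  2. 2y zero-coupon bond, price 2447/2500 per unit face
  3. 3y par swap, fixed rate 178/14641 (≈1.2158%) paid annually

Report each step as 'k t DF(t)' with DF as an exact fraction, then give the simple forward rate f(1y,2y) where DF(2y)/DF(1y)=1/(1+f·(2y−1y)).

1 1 197/200
2 2 2447/2500
3 3 2411/2500
f(1y,2y) = ((197/200)/(2447/2500) − 1)/(1) = 31/4894 ≈ 0.6334%

step 1 [1y] swap r/1=3/197: DF=(1 − 3/197·(0))/(1+3/197) = 197/200 ≈ 0.985000
step 2 [2y] zero: DF = P = 2447/2500 ≈ 0.978800
step 3 [3y] swap r/1=178/14641: DF=(1 − 178/14641·(0.985000+0.978800))/(1+178/14641) = 2411/2500 ≈ 0.964400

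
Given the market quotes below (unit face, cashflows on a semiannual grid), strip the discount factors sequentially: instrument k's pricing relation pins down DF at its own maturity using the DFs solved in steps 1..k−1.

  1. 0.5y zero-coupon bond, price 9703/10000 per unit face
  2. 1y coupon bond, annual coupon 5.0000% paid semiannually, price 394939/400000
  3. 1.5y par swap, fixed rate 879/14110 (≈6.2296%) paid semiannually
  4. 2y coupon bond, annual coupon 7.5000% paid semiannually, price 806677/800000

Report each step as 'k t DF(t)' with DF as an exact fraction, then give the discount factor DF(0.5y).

1 1/2 9703/10000
2 1 2349/2500
3 3/2 9121/10000
4 2 8699/10000
DF(0.5y) = 9703/10000 ≈ 0.970300

step 1 [0.5y] zero: DF = P = 9703/10000 ≈ 0.970300
step 2 [1y] bond c/2=1/40: DF=(394939/400000 − 1/40·(0.970300))/(1+1/40) = 2349/2500 ≈ 0.939600
step 3 [1.5y] swap r/2=879/28220: DF=(1 − 879/28220·(0.970300+0.939600))/(1+879/28220) = 9121/10000 ≈ 0.912100
step 4 [2y] bond c/2=3/80: DF=(806677/800000 − 3/80·(0.970300+0.939600+0.912100))/(1+3/80) = 8699/10000 ≈ 0.869900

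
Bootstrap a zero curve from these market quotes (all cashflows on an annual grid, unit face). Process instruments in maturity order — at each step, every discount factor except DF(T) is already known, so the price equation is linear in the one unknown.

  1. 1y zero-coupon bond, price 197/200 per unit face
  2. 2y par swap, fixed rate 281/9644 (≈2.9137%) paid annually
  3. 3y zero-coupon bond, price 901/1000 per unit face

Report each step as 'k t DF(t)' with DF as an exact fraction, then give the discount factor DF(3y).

1 1 197/200
2 2 4719/5000
3 3 901/1000
DF(3y) = 901/1000 ≈ 0.901000

step 1 [1y] zero: DF = P = 197/200 ≈ 0.985000
step 2 [2y] swap r/1=281/9644: DF=(1 − 281/9644·(0.985000))/(1+281/9644) = 4719/5000 ≈ 0.943800
step 3 [3y] zero: DF = P = 901/1000 ≈ 0.901000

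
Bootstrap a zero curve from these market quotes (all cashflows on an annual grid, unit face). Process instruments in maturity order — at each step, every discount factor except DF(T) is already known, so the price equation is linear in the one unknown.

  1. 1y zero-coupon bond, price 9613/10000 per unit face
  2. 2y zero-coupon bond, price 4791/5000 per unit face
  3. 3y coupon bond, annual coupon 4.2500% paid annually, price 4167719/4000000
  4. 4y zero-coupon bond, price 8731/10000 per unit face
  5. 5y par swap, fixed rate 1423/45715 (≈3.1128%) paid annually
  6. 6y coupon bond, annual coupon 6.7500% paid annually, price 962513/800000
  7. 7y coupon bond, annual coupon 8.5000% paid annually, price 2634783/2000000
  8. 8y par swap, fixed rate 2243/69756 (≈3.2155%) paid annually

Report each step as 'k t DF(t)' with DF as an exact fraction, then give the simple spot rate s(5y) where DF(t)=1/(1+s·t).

1 1 9613/10000
2 2 4791/5000
3 3 2303/2500
4 4 8731/10000
5 5 8577/10000
6 6 419/500
7 7 494/625
8 8 7757/10000
s(5y) = (1/(8577/10000) − 1)/(5) = 1423/42885 ≈ 3.3182%

step 1 [1y] zero: DF = P = 9613/10000 ≈ 0.961300
step 2 [2y] zero: DF = P = 4791/5000 ≈ 0.958200
step 3 [3y] bond c/1=17/400: DF=(4167719/4000000 − 17/400·(0.961300+0.958200))/(1+17/400) = 2303/2500 ≈ 0.921200
step 4 [4y] zero: DF = P = 8731/10000 ≈ 0.873100
step 5 [5y] swap r/1=1423/45715: DF=(1 − 1423/45715·(0.961300+0.958200+0.921200+0.873100))/(1+1423/45715) = 8577/10000 ≈ 0.857700
step 6 [6y] bond c/1=27/400: DF=(962513/800000 − 27/400·(0.961300+0.958200+0.921200+0.873100+0.857700))/(1+27/400) = 419/500 ≈ 0.838000
step 7 [7y] bond c/1=17/200: DF=(2634783/2000000 − 17/200·(0.961300+0.958200+0.921200+0.873100+0.857700+0.838000))/(1+17/200) = 494/625 ≈ 0.790400
step 8 [8y] swap r/1=2243/69756: DF=(1 − 2243/69756·(0.961300+0.958200+0.921200+0.873100+0.857700+0.838000+0.790400))/(1+2243/69756) = 7757/10000 ≈ 0.775700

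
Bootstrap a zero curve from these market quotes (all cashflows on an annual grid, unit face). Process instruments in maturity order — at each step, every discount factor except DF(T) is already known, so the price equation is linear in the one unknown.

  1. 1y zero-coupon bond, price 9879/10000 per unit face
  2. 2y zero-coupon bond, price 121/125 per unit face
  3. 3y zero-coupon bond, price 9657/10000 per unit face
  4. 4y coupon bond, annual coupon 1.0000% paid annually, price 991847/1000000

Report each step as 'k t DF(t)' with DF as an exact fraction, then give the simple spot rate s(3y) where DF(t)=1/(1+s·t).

1 1 9879/10000
2 2 121/125
3 3 9657/10000
4 4 9531/10000
s(3y) = (1/(9657/10000) − 1)/(3) = 343/28971 ≈ 1.1839%

step 1 [1y] zero: DF = P = 9879/10000 ≈ 0.987900
step 2 [2y] zero: DF = P = 121/125 ≈ 0.968000
step 3 [3y] zero: DF = P = 9657/10000 ≈ 0.965700
step 4 [4y] bond c/1=1/100: DF=(991847/1000000 − 1/100·(0.987900+0.968000+0.965700))/(1+1/100) = 9531/10000 ≈ 0.953100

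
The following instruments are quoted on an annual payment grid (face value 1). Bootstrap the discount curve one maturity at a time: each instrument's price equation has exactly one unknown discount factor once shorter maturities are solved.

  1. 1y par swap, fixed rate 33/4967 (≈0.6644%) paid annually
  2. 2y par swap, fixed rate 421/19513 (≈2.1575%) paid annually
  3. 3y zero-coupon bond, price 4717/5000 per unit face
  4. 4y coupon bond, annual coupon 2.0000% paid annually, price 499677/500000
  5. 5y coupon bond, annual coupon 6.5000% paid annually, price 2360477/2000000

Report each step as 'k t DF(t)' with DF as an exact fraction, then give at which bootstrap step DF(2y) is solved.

1 1 4967/5000
2 2 9579/10000
3 3 4717/5000
4 4 923/1000
5 5 547/625
DF(2y) is solved at step 2

step 1 [1y] swap r/1=33/4967: DF=(1 − 33/4967·(0))/(1+33/4967) = 4967/5000 ≈ 0.993400
step 2 [2y] swap r/1=421/19513: DF=(1 − 421/19513·(0.993400))/(1+421/19513) = 9579/10000 ≈ 0.957900
step 3 [3y] zero: DF = P = 4717/5000 ≈ 0.943400
step 4 [4y] bond c/1=1/50: DF=(499677/500000 − 1/50·(0.993400+0.957900+0.943400))/(1+1/50) = 923/1000 ≈ 0.923000
step 5 [5y] bond c/1=13/200: DF=(2360477/2000000 − 13/200·(0.993400+0.957900+0.943400+0.923000))/(1+13/200) = 547/625 ≈ 0.875200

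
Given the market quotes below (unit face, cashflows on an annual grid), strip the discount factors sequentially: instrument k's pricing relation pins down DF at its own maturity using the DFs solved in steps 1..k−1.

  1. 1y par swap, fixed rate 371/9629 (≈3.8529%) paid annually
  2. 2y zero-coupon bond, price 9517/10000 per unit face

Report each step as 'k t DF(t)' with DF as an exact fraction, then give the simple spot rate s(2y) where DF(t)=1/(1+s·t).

1 1 9629/10000
2 2 9517/10000
s(2y) = (1/(9517/10000) − 1)/(2) = 483/19034 ≈ 2.5376%

step 1 [1y] swap r/1=371/9629: DF=(1 − 371/9629·(0))/(1+371/9629) = 9629/10000 ≈ 0.962900
step 2 [2y] zero: DF = P = 9517/10000 ≈ 0.951700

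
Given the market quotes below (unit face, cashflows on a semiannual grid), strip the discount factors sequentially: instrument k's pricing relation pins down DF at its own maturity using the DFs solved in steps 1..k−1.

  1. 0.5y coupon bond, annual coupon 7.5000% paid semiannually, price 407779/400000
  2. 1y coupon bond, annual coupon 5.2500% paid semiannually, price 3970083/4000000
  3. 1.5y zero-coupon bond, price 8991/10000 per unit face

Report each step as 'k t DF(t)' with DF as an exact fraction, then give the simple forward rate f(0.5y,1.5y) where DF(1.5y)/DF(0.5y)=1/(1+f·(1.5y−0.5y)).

step 1 [0.5y] bond c/2=3/80: DF=(407779/400000 − 3/80·(0))/(1+3/80) = 4913/5000 ≈ 0.982600
step 2 [1y] bond c/2=21/800: DF=(3970083/4000000 − 21/800·(0.982600))/(1+21/800) = 471/500 ≈ 0.942000
step 3 [1.5y] zero: DF = P = 8991/10000 ≈ 0.899100

1 1/2 4913/5000
2 1 471/500
3 3/2 8991/10000
f(0.5y,1.5y) = ((4913/5000)/(8991/10000) − 1)/(1) = 835/8991 ≈ 9.2871%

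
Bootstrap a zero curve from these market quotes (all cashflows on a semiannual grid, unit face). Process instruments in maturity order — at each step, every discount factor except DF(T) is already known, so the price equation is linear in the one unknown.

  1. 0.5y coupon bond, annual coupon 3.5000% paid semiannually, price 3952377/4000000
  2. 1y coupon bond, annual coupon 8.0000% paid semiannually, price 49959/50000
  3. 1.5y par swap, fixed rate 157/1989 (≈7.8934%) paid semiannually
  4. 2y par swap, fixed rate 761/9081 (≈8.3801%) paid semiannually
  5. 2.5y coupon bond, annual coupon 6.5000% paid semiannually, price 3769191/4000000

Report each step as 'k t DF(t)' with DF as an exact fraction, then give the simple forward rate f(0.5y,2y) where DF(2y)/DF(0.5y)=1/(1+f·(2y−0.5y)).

step 1 [0.5y] bond c/2=7/400: DF=(3952377/4000000 − 7/400·(0))/(1+7/400) = 9711/10000 ≈ 0.971100
step 2 [1y] bond c/2=1/25: DF=(49959/50000 − 1/25·(0.971100))/(1+1/25) = 4617/5000 ≈ 0.923400
step 3 [1.5y] swap r/2=157/3978: DF=(1 − 157/3978·(0.971100+0.923400))/(1+157/3978) = 8901/10000 ≈ 0.890100
step 4 [2y] swap r/2=761/18162: DF=(1 − 761/18162·(0.971100+0.923400+0.890100))/(1+761/18162) = 4239/5000 ≈ 0.847800
step 5 [2.5y] bond c/2=13/400: DF=(3769191/4000000 − 13/400·(0.971100+0.923400+0.890100+0.847800))/(1+13/400) = 7983/10000 ≈ 0.798300

1 1/2 9711/10000
2 1 4617/5000
3 3/2 8901/10000
4 2 4239/5000
5 5/2 7983/10000
f(0.5y,2y) = ((9711/10000)/(4239/5000) − 1)/(3/2) = 137/1413 ≈ 9.6957%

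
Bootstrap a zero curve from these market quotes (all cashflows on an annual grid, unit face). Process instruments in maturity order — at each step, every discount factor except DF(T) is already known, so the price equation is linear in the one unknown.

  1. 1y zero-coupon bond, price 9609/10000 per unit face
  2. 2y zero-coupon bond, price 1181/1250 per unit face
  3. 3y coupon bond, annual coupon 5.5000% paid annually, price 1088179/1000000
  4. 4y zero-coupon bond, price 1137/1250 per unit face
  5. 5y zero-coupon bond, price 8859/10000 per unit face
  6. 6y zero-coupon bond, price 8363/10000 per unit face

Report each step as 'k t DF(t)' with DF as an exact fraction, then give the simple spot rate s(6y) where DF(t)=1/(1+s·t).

step 1 [1y] zero: DF = P = 9609/10000 ≈ 0.960900
step 2 [2y] zero: DF = P = 1181/1250 ≈ 0.944800
step 3 [3y] bond c/1=11/200: DF=(1088179/1000000 − 11/200·(0.960900+0.944800))/(1+11/200) = 9321/10000 ≈ 0.932100
step 4 [4y] zero: DF = P = 1137/1250 ≈ 0.909600
step 5 [5y] zero: DF = P = 8859/10000 ≈ 0.885900
step 6 [6y] zero: DF = P = 8363/10000 ≈ 0.836300

1 1 9609/10000
2 2 1181/1250
3 3 9321/10000
4 4 1137/1250
5 5 8859/10000
6 6 8363/10000
s(6y) = (1/(8363/10000) − 1)/(6) = 1637/50178 ≈ 3.2624%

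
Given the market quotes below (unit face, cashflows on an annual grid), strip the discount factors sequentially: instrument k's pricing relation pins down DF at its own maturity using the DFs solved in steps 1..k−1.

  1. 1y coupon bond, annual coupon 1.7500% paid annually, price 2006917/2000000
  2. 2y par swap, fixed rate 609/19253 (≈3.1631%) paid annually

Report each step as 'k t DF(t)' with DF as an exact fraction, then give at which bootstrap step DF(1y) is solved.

step 1 [1y] bond c/1=7/400: DF=(2006917/2000000 − 7/400·(0))/(1+7/400) = 4931/5000 ≈ 0.986200
step 2 [2y] swap r/1=609/19253: DF=(1 − 609/19253·(0.986200))/(1+609/19253) = 9391/10000 ≈ 0.939100

1 1 4931/5000
2 2 9391/10000
DF(1y) is solved at step 1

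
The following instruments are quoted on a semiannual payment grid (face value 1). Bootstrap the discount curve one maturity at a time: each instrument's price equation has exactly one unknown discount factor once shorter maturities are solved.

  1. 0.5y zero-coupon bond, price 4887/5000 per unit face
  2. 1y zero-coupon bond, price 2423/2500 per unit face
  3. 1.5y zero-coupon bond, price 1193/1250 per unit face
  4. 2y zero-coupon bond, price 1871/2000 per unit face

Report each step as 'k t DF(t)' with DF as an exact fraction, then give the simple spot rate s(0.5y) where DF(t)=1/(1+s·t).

1 1/2 4887/5000
2 1 2423/2500
3 3/2 1193/1250
4 2 1871/2000
s(0.5y) = (1/(4887/5000) − 1)/(1/2) = 226/4887 ≈ 4.6245%

step 1 [0.5y] zero: DF = P = 4887/5000 ≈ 0.977400
step 2 [1y] zero: DF = P = 2423/2500 ≈ 0.969200
step 3 [1.5y] zero: DF = P = 1193/1250 ≈ 0.954400
step 4 [2y] zero: DF = P = 1871/2000 ≈ 0.935500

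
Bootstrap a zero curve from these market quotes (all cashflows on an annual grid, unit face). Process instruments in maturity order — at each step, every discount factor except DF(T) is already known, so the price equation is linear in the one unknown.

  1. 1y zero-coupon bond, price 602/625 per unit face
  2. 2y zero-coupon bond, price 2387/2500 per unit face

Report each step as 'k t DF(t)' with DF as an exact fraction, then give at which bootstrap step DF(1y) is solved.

1 1 602/625
2 2 2387/2500
DF(1y) is solved at step 1

step 1 [1y] zero: DF = P = 602/625 ≈ 0.963200
step 2 [2y] zero: DF = P = 2387/2500 ≈ 0.954800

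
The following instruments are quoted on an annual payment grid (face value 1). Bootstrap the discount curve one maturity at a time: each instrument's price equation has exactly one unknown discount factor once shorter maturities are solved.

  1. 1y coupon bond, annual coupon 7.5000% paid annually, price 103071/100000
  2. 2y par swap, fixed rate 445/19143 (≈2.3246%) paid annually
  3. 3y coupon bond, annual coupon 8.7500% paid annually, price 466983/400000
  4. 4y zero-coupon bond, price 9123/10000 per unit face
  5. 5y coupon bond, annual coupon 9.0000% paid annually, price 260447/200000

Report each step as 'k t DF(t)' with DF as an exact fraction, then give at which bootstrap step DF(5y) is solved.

step 1 [1y] bond c/1=3/40: DF=(103071/100000 − 3/40·(0))/(1+3/40) = 2397/2500 ≈ 0.958800
step 2 [2y] swap r/1=445/19143: DF=(1 − 445/19143·(0.958800))/(1+445/19143) = 1911/2000 ≈ 0.955500
step 3 [3y] bond c/1=7/80: DF=(466983/400000 − 7/80·(0.958800+0.955500))/(1+7/80) = 1839/2000 ≈ 0.919500
step 4 [4y] zero: DF = P = 9123/10000 ≈ 0.912300
step 5 [5y] bond c/1=9/100: DF=(260447/200000 − 9/100·(0.958800+0.955500+0.919500+0.912300))/(1+9/100) = 4427/5000 ≈ 0.885400

1 1 2397/2500
2 2 1911/2000
3 3 1839/2000
4 4 9123/10000
5 5 4427/5000
DF(5y) is solved at step 5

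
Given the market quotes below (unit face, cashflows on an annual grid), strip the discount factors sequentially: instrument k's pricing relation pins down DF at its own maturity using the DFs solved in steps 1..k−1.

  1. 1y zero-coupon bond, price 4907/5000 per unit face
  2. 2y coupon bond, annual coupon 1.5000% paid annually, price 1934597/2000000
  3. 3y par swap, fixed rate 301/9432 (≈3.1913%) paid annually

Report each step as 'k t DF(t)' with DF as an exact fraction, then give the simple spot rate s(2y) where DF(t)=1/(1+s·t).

1 1 4907/5000
2 2 1877/2000
3 3 9097/10000
s(2y) = (1/(1877/2000) − 1)/(2) = 123/3754 ≈ 3.2765%

step 1 [1y] zero: DF = P = 4907/5000 ≈ 0.981400
step 2 [2y] bond c/1=3/200: DF=(1934597/2000000 − 3/200·(0.981400))/(1+3/200) = 1877/2000 ≈ 0.938500
step 3 [3y] swap r/1=301/9432: DF=(1 − 301/9432·(0.981400+0.938500))/(1+301/9432) = 9097/10000 ≈ 0.909700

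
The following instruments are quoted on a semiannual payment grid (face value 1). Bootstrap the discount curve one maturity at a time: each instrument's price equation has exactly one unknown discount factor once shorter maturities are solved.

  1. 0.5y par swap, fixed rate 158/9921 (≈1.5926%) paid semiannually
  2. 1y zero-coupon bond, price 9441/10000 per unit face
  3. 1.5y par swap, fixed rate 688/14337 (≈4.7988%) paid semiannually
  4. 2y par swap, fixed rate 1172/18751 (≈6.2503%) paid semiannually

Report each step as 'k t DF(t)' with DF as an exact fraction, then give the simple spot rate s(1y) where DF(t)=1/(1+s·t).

1 1/2 9921/10000
2 1 9441/10000
3 3/2 582/625
4 2 2207/2500
s(1y) = (1/(9441/10000) − 1)/(1) = 559/9441 ≈ 5.9210%

step 1 [0.5y] swap r/2=79/9921: DF=(1 − 79/9921·(0))/(1+79/9921) = 9921/10000 ≈ 0.992100
step 2 [1y] zero: DF = P = 9441/10000 ≈ 0.944100
step 3 [1.5y] swap r/2=344/14337: DF=(1 − 344/14337·(0.992100+0.944100))/(1+344/14337) = 582/625 ≈ 0.931200
step 4 [2y] swap r/2=586/18751: DF=(1 − 586/18751·(0.992100+0.944100+0.931200))/(1+586/18751) = 2207/2500 ≈ 0.882800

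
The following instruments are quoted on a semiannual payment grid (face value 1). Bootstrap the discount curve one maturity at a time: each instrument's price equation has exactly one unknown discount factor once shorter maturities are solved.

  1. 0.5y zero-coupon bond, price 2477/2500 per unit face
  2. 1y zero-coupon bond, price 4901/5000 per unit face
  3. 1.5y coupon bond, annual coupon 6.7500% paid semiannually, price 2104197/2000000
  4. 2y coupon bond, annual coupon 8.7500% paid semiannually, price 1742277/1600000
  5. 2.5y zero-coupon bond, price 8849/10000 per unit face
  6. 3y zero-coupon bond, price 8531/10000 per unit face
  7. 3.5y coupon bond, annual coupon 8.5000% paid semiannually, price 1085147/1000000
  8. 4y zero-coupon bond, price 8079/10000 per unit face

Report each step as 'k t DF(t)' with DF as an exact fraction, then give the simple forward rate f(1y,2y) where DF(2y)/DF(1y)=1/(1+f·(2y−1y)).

1 1/2 2477/2500
2 1 4901/5000
3 3/2 4767/5000
4 2 9207/10000
5 5/2 8849/10000
6 3 8531/10000
7 7/2 8133/10000
8 4 8079/10000
f(1y,2y) = ((4901/5000)/(9207/10000) − 1)/(1) = 595/9207 ≈ 6.4625%

step 1 [0.5y] zero: DF = P = 2477/2500 ≈ 0.990800
step 2 [1y] zero: DF = P = 4901/5000 ≈ 0.980200
step 3 [1.5y] bond c/2=27/800: DF=(2104197/2000000 − 27/800·(0.990800+0.980200))/(1+27/800) = 4767/5000 ≈ 0.953400
step 4 [2y] bond c/2=7/160: DF=(1742277/1600000 − 7/160·(0.990800+0.980200+0.953400))/(1+7/160) = 9207/10000 ≈ 0.920700
step 5 [2.5y] zero: DF = P = 8849/10000 ≈ 0.884900
step 6 [3y] zero: DF = P = 8531/10000 ≈ 0.853100
step 7 [3.5y] bond c/2=17/400: DF=(1085147/1000000 − 17/400·(0.990800+0.980200+0.953400+0.920700+0.884900+0.853100))/(1+17/400) = 8133/10000 ≈ 0.813300
step 8 [4y] zero: DF = P = 8079/10000 ≈ 0.807900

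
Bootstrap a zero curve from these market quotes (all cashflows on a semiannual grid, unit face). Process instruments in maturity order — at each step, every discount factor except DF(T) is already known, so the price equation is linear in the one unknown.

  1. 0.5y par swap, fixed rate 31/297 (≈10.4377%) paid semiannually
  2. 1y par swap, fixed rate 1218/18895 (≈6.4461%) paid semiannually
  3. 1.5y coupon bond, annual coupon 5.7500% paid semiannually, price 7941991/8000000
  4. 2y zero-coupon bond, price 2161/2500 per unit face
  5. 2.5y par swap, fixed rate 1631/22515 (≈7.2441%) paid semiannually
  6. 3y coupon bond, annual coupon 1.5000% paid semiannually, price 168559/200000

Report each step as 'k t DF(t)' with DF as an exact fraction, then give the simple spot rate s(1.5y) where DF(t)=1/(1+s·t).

1 1/2 594/625
2 1 9391/10000
3 3/2 4561/5000
4 2 2161/2500
5 5/2 8369/10000
6 3 803/1000
s(1.5y) = (1/(4561/5000) − 1)/(3/2) = 878/13683 ≈ 6.4167%

step 1 [0.5y] swap r/2=31/594: DF=(1 − 31/594·(0))/(1+31/594) = 594/625 ≈ 0.950400
step 2 [1y] swap r/2=609/18895: DF=(1 − 609/18895·(0.950400))/(1+609/18895) = 9391/10000 ≈ 0.939100
step 3 [1.5y] bond c/2=23/800: DF=(7941991/8000000 − 23/800·(0.950400+0.939100))/(1+23/800) = 4561/5000 ≈ 0.912200
step 4 [2y] zero: DF = P = 2161/2500 ≈ 0.864400
step 5 [2.5y] swap r/2=1631/45030: DF=(1 − 1631/45030·(0.950400+0.939100+0.912200+0.864400))/(1+1631/45030) = 8369/10000 ≈ 0.836900
step 6 [3y] bond c/2=3/400: DF=(168559/200000 − 3/400·(0.950400+0.939100+0.912200+0.864400+0.836900))/(1+3/400) = 803/1000 ≈ 0.803000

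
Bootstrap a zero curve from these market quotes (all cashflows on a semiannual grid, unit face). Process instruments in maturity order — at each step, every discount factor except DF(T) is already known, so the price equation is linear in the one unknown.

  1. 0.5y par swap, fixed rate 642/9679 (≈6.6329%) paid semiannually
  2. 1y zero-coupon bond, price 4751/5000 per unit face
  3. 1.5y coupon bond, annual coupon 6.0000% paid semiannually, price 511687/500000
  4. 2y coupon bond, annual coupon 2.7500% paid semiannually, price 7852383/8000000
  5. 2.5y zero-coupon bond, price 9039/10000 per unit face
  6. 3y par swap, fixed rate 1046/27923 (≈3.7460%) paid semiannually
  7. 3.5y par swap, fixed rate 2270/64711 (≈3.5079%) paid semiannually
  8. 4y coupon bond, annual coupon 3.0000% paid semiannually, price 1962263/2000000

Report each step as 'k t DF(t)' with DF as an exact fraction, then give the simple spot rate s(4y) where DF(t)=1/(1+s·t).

step 1 [0.5y] swap r/2=321/9679: DF=(1 − 321/9679·(0))/(1+321/9679) = 9679/10000 ≈ 0.967900
step 2 [1y] zero: DF = P = 4751/5000 ≈ 0.950200
step 3 [1.5y] bond c/2=3/100: DF=(511687/500000 − 3/100·(0.967900+0.950200))/(1+3/100) = 9377/10000 ≈ 0.937700
step 4 [2y] bond c/2=11/800: DF=(7852383/8000000 − 11/800·(0.967900+0.950200+0.937700))/(1+11/800) = 1859/2000 ≈ 0.929500
step 5 [2.5y] zero: DF = P = 9039/10000 ≈ 0.903900
step 6 [3y] swap r/2=523/27923: DF=(1 − 523/27923·(0.967900+0.950200+0.937700+0.929500+0.903900))/(1+523/27923) = 4477/5000 ≈ 0.895400
step 7 [3.5y] swap r/2=1135/64711: DF=(1 − 1135/64711·(0.967900+0.950200+0.937700+0.929500+0.903900+0.895400))/(1+1135/64711) = 1773/2000 ≈ 0.886500
step 8 [4y] bond c/2=3/200: DF=(1962263/2000000 − 3/200·(0.967900+0.950200+0.937700+0.929500+0.903900+0.895400+0.886500))/(1+3/200) = 871/1000 ≈ 0.871000

1 1/2 9679/10000
2 1 4751/5000
3 3/2 9377/10000
4 2 1859/2000
5 5/2 9039/10000
6 3 4477/5000
7 7/2 1773/2000
8 4 871/1000
s(4y) = (1/(871/1000) − 1)/(4) = 129/3484 ≈ 3.7026%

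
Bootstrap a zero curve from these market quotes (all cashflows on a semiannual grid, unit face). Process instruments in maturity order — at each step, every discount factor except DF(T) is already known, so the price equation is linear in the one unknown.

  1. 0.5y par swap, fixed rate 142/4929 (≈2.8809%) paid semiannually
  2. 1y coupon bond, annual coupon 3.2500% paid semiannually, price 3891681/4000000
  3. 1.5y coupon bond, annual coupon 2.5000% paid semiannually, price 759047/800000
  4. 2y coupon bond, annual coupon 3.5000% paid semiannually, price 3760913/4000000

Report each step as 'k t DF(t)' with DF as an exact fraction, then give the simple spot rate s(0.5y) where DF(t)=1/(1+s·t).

step 1 [0.5y] swap r/2=71/4929: DF=(1 − 71/4929·(0))/(1+71/4929) = 4929/5000 ≈ 0.985800
step 2 [1y] bond c/2=13/800: DF=(3891681/4000000 − 13/800·(0.985800))/(1+13/800) = 1177/1250 ≈ 0.941600
step 3 [1.5y] bond c/2=1/80: DF=(759047/800000 − 1/80·(0.985800+0.941600))/(1+1/80) = 9133/10000 ≈ 0.913300
step 4 [2y] bond c/2=7/400: DF=(3760913/4000000 − 7/400·(0.985800+0.941600+0.913300))/(1+7/400) = 547/625 ≈ 0.875200

1 1/2 4929/5000
2 1 1177/1250
3 3/2 9133/10000
4 2 547/625
s(0.5y) = (1/(4929/5000) − 1)/(1/2) = 142/4929 ≈ 2.8809%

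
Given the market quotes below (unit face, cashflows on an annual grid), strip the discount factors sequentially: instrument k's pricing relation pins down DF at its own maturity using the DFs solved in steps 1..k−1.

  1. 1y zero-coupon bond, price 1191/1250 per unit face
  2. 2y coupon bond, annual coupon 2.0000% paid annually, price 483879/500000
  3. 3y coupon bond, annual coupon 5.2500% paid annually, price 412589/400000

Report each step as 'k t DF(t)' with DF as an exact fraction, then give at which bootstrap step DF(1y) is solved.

1 1 1191/1250
2 2 9301/10000
3 3 8861/10000
DF(1y) is solved at step 1

step 1 [1y] zero: DF = P = 1191/1250 ≈ 0.952800
step 2 [2y] bond c/1=1/50: DF=(483879/500000 − 1/50·(0.952800))/(1+1/50) = 9301/10000 ≈ 0.930100
step 3 [3y] bond c/1=21/400: DF=(412589/400000 − 21/400·(0.952800+0.930100))/(1+21/400) = 8861/10000 ≈ 0.886100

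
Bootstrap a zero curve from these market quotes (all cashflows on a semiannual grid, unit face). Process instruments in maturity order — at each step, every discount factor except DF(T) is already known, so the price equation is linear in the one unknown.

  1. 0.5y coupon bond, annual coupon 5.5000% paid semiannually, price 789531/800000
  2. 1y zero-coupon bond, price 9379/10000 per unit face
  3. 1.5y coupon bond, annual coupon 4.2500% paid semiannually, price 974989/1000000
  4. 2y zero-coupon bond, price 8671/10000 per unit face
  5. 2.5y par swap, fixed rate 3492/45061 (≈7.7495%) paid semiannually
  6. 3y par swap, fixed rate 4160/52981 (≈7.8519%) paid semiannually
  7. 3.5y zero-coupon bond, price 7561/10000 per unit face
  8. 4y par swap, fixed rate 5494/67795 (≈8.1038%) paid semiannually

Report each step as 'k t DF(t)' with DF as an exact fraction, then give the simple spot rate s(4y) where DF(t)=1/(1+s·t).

1 1/2 1921/2000
2 1 9379/10000
3 3/2 572/625
4 2 8671/10000
5 5/2 4127/5000
6 3 99/125
7 7/2 7561/10000
8 4 7253/10000
s(4y) = (1/(7253/10000) − 1)/(4) = 2747/29012 ≈ 9.4685%

step 1 [0.5y] bond c/2=11/400: DF=(789531/800000 − 11/400·(0))/(1+11/400) = 1921/2000 ≈ 0.960500
step 2 [1y] zero: DF = P = 9379/10000 ≈ 0.937900
step 3 [1.5y] bond c/2=17/800: DF=(974989/1000000 − 17/800·(0.960500+0.937900))/(1+17/800) = 572/625 ≈ 0.915200
step 4 [2y] zero: DF = P = 8671/10000 ≈ 0.867100
step 5 [2.5y] swap r/2=1746/45061: DF=(1 − 1746/45061·(0.960500+0.937900+0.915200+0.867100))/(1+1746/45061) = 4127/5000 ≈ 0.825400
step 6 [3y] swap r/2=2080/52981: DF=(1 − 2080/52981·(0.960500+0.937900+0.915200+0.867100+0.825400))/(1+2080/52981) = 99/125 ≈ 0.792000
step 7 [3.5y] zero: DF = P = 7561/10000 ≈ 0.756100
step 8 [4y] swap r/2=2747/67795: DF=(1 − 2747/67795·(0.960500+0.937900+0.915200+0.867100+0.825400+0.792000+0.756100))/(1+2747/67795) = 7253/10000 ≈ 0.725300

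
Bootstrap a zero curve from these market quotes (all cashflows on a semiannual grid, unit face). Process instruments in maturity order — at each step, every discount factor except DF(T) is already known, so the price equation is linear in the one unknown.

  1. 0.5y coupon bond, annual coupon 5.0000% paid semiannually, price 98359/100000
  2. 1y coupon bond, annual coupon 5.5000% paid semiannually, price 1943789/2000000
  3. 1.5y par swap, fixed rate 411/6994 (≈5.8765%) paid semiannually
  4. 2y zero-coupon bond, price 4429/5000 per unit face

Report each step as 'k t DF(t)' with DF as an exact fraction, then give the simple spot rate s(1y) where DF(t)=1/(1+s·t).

1 1/2 2399/2500
2 1 4601/5000
3 3/2 4589/5000
4 2 4429/5000
s(1y) = (1/(4601/5000) − 1)/(1) = 399/4601 ≈ 8.6720%

step 1 [0.5y] bond c/2=1/40: DF=(98359/100000 − 1/40·(0))/(1+1/40) = 2399/2500 ≈ 0.959600
step 2 [1y] bond c/2=11/400: DF=(1943789/2000000 − 11/400·(0.959600))/(1+11/400) = 4601/5000 ≈ 0.920200
step 3 [1.5y] swap r/2=411/13988: DF=(1 − 411/13988·(0.959600+0.920200))/(1+411/13988) = 4589/5000 ≈ 0.917800
step 4 [2y] zero: DF = P = 4429/5000 ≈ 0.885800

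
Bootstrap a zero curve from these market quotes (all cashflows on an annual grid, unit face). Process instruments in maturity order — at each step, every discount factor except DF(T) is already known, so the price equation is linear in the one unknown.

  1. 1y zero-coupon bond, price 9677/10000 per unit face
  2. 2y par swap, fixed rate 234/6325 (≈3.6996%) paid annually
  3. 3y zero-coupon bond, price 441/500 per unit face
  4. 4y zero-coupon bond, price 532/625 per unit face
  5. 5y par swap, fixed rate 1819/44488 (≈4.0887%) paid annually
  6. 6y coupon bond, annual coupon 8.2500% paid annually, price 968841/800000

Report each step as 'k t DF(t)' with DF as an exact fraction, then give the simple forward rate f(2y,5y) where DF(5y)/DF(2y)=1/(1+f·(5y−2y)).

step 1 [1y] zero: DF = P = 9677/10000 ≈ 0.967700
step 2 [2y] swap r/1=234/6325: DF=(1 − 234/6325·(0.967700))/(1+234/6325) = 4649/5000 ≈ 0.929800
step 3 [3y] zero: DF = P = 441/500 ≈ 0.882000
step 4 [4y] zero: DF = P = 532/625 ≈ 0.851200
step 5 [5y] swap r/1=1819/44488: DF=(1 − 1819/44488·(0.967700+0.929800+0.882000+0.851200))/(1+1819/44488) = 8181/10000 ≈ 0.818100
step 6 [6y] bond c/1=33/400: DF=(968841/800000 − 33/400·(0.967700+0.929800+0.882000+0.851200+0.818100))/(1+33/400) = 7797/10000 ≈ 0.779700

1 1 9677/10000
2 2 4649/5000
3 3 441/500
4 4 532/625
5 5 8181/10000
6 6 7797/10000
f(2y,5y) = ((4649/5000)/(8181/10000) − 1)/(3) = 1117/24543 ≈ 4.5512%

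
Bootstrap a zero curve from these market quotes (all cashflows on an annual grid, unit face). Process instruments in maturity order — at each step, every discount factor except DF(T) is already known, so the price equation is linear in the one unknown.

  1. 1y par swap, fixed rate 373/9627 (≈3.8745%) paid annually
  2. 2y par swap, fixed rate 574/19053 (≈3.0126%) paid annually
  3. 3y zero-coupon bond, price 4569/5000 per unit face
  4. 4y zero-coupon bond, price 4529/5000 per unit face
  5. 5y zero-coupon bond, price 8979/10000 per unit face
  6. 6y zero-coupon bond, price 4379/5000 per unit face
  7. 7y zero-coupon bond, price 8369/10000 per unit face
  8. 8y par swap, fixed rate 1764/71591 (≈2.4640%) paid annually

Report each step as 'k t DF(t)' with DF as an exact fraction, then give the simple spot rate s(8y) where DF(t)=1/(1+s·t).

step 1 [1y] swap r/1=373/9627: DF=(1 − 373/9627·(0))/(1+373/9627) = 9627/10000 ≈ 0.962700
step 2 [2y] swap r/1=574/19053: DF=(1 − 574/19053·(0.962700))/(1+574/19053) = 4713/5000 ≈ 0.942600
step 3 [3y] zero: DF = P = 4569/5000 ≈ 0.913800
step 4 [4y] zero: DF = P = 4529/5000 ≈ 0.905800
step 5 [5y] zero: DF = P = 8979/10000 ≈ 0.897900
step 6 [6y] zero: DF = P = 4379/5000 ≈ 0.875800
step 7 [7y] zero: DF = P = 8369/10000 ≈ 0.836900
step 8 [8y] swap r/1=1764/71591: DF=(1 − 1764/71591·(0.962700+0.942600+0.913800+0.905800+0.897900+0.875800+0.836900))/(1+1764/71591) = 2059/2500 ≈ 0.823600

1 1 9627/10000
2 2 4713/5000
3 3 4569/5000
4 4 4529/5000
5 5 8979/10000
6 6 4379/5000
7 7 8369/10000
8 8 2059/2500
s(8y) = (1/(2059/2500) − 1)/(8) = 441/16472 ≈ 2.6773%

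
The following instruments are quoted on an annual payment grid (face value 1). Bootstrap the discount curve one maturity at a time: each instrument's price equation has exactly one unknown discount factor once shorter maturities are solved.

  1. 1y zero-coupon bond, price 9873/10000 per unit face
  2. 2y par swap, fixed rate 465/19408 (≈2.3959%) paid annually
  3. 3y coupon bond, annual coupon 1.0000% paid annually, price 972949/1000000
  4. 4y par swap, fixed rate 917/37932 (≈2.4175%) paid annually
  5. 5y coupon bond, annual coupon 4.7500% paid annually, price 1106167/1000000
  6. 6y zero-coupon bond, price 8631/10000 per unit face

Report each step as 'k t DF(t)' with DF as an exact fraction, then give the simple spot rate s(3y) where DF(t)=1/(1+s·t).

step 1 [1y] zero: DF = P = 9873/10000 ≈ 0.987300
step 2 [2y] swap r/1=465/19408: DF=(1 − 465/19408·(0.987300))/(1+465/19408) = 1907/2000 ≈ 0.953500
step 3 [3y] bond c/1=1/100: DF=(972949/1000000 − 1/100·(0.987300+0.953500))/(1+1/100) = 9441/10000 ≈ 0.944100
step 4 [4y] swap r/1=917/37932: DF=(1 − 917/37932·(0.987300+0.953500+0.944100))/(1+917/37932) = 9083/10000 ≈ 0.908300
step 5 [5y] bond c/1=19/400: DF=(1106167/1000000 − 19/400·(0.987300+0.953500+0.944100+0.908300))/(1+19/400) = 221/250 ≈ 0.884000
step 6 [6y] zero: DF = P = 8631/10000 ≈ 0.863100

1 1 9873/10000
2 2 1907/2000
3 3 9441/10000
4 4 9083/10000
5 5 221/250
6 6 8631/10000
s(3y) = (1/(9441/10000) − 1)/(3) = 559/28323 ≈ 1.9737%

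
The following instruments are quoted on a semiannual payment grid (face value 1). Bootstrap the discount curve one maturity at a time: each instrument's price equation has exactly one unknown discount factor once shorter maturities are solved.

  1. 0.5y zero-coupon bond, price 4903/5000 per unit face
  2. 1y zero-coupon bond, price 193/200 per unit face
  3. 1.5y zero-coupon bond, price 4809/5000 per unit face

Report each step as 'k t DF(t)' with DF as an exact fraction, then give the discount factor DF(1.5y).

1 1/2 4903/5000
2 1 193/200
3 3/2 4809/5000
DF(1.5y) = 4809/5000 ≈ 0.961800

step 1 [0.5y] zero: DF = P = 4903/5000 ≈ 0.980600
step 2 [1y] zero: DF = P = 193/200 ≈ 0.965000
step 3 [1.5y] zero: DF = P = 4809/5000 ≈ 0.961800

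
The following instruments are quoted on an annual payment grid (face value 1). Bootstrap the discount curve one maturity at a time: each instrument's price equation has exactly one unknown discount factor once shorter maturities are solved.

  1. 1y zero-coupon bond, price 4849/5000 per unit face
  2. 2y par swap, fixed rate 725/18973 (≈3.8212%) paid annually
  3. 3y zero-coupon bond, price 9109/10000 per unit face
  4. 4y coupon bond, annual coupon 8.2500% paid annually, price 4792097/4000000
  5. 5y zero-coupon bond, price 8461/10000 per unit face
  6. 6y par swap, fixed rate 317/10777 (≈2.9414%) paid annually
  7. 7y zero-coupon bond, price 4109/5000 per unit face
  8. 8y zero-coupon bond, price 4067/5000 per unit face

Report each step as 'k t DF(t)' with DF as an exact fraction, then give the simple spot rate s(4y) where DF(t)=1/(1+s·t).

step 1 [1y] zero: DF = P = 4849/5000 ≈ 0.969800
step 2 [2y] swap r/1=725/18973: DF=(1 − 725/18973·(0.969800))/(1+725/18973) = 371/400 ≈ 0.927500
step 3 [3y] zero: DF = P = 9109/10000 ≈ 0.910900
step 4 [4y] bond c/1=33/400: DF=(4792097/4000000 − 33/400·(0.969800+0.927500+0.910900))/(1+33/400) = 8927/10000 ≈ 0.892700
step 5 [5y] zero: DF = P = 8461/10000 ≈ 0.846100
step 6 [6y] swap r/1=317/10777: DF=(1 − 317/10777·(0.969800+0.927500+0.910900+0.892700+0.846100))/(1+317/10777) = 1683/2000 ≈ 0.841500
step 7 [7y] zero: DF = P = 4109/5000 ≈ 0.821800
step 8 [8y] zero: DF = P = 4067/5000 ≈ 0.813400

1 1 4849/5000
2 2 371/400
3 3 9109/10000
4 4 8927/10000
5 5 8461/10000
6 6 1683/2000
7 7 4109/5000
8 8 4067/5000
s(4y) = (1/(8927/10000) − 1)/(4) = 1073/35708 ≈ 3.0049%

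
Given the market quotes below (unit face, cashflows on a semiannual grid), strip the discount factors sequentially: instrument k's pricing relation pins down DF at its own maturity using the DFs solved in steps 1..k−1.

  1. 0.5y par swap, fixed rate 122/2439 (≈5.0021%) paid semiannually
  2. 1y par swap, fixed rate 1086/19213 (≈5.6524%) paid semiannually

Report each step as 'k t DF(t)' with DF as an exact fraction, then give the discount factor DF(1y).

step 1 [0.5y] swap r/2=61/2439: DF=(1 − 61/2439·(0))/(1+61/2439) = 2439/2500 ≈ 0.975600
step 2 [1y] swap r/2=543/19213: DF=(1 − 543/19213·(0.975600))/(1+543/19213) = 9457/10000 ≈ 0.945700

1 1/2 2439/2500
2 1 9457/10000
DF(1y) = 9457/10000 ≈ 0.945700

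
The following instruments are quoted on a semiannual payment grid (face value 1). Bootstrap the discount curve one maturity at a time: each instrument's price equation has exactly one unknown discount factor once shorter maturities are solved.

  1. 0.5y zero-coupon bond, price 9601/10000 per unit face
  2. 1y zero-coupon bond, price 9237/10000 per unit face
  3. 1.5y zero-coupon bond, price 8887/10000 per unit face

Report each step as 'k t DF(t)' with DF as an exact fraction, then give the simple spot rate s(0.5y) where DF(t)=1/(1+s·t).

1 1/2 9601/10000
2 1 9237/10000
3 3/2 8887/10000
s(0.5y) = (1/(9601/10000) − 1)/(1/2) = 798/9601 ≈ 8.3116%

step 1 [0.5y] zero: DF = P = 9601/10000 ≈ 0.960100
step 2 [1y] zero: DF = P = 9237/10000 ≈ 0.923700
step 3 [1.5y] zero: DF = P = 8887/10000 ≈ 0.888700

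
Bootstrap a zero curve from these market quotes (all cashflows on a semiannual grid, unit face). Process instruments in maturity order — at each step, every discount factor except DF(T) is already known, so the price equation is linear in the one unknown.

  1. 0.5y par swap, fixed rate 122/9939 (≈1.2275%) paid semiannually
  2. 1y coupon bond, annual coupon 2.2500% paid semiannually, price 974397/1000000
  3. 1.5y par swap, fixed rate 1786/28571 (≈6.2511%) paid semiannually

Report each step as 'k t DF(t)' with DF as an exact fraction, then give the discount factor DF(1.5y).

1 1/2 9939/10000
2 1 381/400
3 3/2 9107/10000
DF(1.5y) = 9107/10000 ≈ 0.910700

step 1 [0.5y] swap r/2=61/9939: DF=(1 − 61/9939·(0))/(1+61/9939) = 9939/10000 ≈ 0.993900
step 2 [1y] bond c/2=9/800: DF=(974397/1000000 − 9/800·(0.993900))/(1+9/800) = 381/400 ≈ 0.952500
step 3 [1.5y] swap r/2=893/28571: DF=(1 − 893/28571·(0.993900+0.952500))/(1+893/28571) = 9107/10000 ≈ 0.910700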